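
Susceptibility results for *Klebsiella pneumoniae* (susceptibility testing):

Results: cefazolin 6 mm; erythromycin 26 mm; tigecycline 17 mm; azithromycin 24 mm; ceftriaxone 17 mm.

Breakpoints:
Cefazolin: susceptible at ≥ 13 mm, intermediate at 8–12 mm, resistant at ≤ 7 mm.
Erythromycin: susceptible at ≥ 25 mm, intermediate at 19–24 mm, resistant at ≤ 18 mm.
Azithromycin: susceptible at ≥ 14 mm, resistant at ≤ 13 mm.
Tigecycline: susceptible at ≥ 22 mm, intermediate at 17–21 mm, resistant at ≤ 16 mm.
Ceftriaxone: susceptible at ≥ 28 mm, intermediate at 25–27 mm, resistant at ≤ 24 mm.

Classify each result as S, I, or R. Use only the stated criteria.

Cefazolin (6 mm) ≤ 7 mm → R
Erythromycin: 26 mm is ≥ 25 mm ⇒ S
Tigecycline: 17 mm is in 17–21 mm → I
Azithromycin: 24 mm is ≥ 14 mm → S
Ceftriaxone: 17 mm is ≤ 24 mm — Resistant

R, S, I, S, R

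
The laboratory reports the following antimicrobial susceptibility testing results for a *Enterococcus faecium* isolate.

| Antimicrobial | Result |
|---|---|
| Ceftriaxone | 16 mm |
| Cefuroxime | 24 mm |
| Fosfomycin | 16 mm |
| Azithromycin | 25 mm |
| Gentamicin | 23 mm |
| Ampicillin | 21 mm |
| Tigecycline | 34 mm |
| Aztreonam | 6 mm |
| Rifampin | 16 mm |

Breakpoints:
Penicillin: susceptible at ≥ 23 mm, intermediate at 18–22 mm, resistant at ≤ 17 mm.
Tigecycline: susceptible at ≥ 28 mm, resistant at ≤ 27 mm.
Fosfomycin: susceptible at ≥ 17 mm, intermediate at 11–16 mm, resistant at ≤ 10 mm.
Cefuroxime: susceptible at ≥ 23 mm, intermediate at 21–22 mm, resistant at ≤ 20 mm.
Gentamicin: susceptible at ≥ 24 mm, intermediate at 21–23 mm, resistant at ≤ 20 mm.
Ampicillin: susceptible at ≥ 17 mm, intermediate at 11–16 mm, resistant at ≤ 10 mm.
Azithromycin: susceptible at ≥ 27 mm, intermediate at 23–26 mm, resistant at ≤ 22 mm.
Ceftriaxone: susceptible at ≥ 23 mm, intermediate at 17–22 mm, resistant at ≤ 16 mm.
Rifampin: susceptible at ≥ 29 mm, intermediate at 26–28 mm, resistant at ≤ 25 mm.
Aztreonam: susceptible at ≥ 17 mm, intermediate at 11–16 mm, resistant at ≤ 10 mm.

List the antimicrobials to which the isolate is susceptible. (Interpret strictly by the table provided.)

cefuroxime, ampicillin, tigecycline

Ceftriaxone (16 mm) ≤ 16 mm ⇒ R
Cefuroxime 24 mm: ≥ 23 mm — susceptible
Fosfomycin 16 mm: in 11–16 mm — intermediate
Azithromycin: 25 mm is in 23–26 mm — I
Gentamicin (23 mm) in 21–23 mm → intermediate
Ampicillin: 21 mm is ≥ 17 mm ⇒ Susceptible
Tigecycline (34 mm) ≥ 28 mm → S
Aztreonam 6 mm: ≤ 10 mm ⇒ Resistant
Rifampin (16 mm) ≤ 25 mm — Resistant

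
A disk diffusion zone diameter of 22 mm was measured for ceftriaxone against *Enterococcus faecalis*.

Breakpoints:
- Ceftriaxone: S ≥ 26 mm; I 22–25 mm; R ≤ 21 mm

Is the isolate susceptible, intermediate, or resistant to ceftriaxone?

Intermediate

Ceftriaxone: 22 mm is in 22–25 mm — Intermediate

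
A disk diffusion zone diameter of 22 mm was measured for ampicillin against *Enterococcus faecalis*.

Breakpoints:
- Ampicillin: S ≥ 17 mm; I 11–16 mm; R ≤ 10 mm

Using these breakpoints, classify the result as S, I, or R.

Ampicillin: 22 mm is ≥ 17 mm — Susceptible

Susceptible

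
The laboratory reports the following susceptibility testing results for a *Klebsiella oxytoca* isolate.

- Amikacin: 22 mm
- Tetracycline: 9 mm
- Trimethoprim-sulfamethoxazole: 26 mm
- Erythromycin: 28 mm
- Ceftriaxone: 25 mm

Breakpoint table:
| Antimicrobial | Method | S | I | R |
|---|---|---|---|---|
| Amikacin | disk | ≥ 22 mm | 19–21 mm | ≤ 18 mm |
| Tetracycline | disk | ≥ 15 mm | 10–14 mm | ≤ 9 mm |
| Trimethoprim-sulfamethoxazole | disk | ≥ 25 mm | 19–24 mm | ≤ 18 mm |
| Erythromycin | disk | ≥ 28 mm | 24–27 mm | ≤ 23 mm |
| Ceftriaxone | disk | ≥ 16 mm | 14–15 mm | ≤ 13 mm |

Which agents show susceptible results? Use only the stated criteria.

amikacin, trimethoprim-sulfamethoxazole, erythromycin, ceftriaxone

Amikacin 22 mm: ≥ 22 mm → S
Tetracycline 9 mm: ≤ 9 mm ⇒ Resistant
Trimethoprim-sulfamethoxazole: 26 mm is ≥ 25 mm ⇒ susceptible
Erythromycin 28 mm: ≥ 28 mm → susceptible
Ceftriaxone (25 mm) ≥ 16 mm → S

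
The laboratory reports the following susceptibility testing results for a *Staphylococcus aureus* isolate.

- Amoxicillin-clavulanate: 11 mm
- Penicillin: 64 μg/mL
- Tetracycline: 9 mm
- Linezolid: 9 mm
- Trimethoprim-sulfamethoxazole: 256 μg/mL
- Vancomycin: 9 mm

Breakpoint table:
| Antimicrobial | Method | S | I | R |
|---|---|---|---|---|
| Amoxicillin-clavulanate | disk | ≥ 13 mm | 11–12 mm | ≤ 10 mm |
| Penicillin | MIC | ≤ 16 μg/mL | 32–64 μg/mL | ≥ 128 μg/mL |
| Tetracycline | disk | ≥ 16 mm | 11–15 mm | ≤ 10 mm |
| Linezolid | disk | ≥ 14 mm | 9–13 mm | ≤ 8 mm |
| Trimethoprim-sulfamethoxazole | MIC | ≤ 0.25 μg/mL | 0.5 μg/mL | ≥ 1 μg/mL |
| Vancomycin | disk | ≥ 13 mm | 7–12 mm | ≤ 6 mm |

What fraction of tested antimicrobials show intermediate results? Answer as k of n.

4 of 6

Amoxicillin-clavulanate 11 mm: in 11–12 mm ⇒ Intermediate
Penicillin (64 μg/mL) in 32–64 μg/mL ⇒ intermediate
Tetracycline: 9 mm is ≤ 10 mm — R
Linezolid 9 mm: in 9–13 mm — Intermediate
Trimethoprim-sulfamethoxazole: 256 μg/mL is ≥ 1 μg/mL → R
Vancomycin (9 mm) in 7–12 mm — Intermediate
Intermediate: 4/6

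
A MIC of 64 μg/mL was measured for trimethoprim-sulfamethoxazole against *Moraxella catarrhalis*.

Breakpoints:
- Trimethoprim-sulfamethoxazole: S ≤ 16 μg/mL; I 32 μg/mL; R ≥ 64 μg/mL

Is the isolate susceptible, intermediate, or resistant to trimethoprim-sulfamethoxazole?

Trimethoprim-sulfamethoxazole 64 μg/mL: ≥ 64 μg/mL — Resistant

R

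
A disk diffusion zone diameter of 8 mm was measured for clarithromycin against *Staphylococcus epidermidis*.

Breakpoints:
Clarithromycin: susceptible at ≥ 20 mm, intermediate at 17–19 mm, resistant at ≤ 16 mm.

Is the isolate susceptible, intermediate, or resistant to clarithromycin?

Clarithromycin 8 mm: ≤ 16 mm ⇒ R

R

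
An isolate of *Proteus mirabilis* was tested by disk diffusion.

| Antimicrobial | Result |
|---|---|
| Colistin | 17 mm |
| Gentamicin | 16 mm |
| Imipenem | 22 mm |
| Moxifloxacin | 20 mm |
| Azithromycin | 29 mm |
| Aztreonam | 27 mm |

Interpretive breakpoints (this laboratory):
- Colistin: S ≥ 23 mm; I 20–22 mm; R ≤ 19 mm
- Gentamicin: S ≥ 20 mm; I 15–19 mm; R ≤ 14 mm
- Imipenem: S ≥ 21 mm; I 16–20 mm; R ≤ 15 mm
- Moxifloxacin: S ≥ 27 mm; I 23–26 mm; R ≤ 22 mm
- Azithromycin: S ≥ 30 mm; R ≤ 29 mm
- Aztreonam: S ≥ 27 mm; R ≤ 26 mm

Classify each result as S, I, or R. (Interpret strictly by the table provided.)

Colistin 17 mm: ≤ 19 mm — R
Gentamicin (16 mm) in 15–19 mm — intermediate
Imipenem 22 mm: ≥ 21 mm → Susceptible
Moxifloxacin (20 mm) ≤ 22 mm — R
Azithromycin 29 mm: ≤ 29 mm — resistant
Aztreonam: 27 mm is ≥ 27 mm ⇒ S

R, I, S, R, R, S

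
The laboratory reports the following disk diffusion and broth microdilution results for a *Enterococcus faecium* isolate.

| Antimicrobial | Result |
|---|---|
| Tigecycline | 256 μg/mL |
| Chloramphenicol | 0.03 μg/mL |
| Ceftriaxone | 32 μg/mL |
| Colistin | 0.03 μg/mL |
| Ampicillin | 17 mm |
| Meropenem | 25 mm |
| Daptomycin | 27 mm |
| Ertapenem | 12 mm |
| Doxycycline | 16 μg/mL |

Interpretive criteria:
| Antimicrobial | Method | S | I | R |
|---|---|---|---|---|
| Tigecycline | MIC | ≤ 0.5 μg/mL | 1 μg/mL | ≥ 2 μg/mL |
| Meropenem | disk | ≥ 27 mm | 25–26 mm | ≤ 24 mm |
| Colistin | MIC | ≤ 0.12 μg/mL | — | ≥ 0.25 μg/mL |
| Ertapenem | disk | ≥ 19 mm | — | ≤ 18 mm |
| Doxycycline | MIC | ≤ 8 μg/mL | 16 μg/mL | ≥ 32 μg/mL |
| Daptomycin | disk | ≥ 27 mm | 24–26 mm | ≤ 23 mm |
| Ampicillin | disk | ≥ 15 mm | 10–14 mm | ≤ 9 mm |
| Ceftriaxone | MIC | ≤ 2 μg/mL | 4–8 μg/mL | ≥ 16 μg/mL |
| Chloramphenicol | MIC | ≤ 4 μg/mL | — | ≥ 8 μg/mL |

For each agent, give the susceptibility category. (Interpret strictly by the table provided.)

Tigecycline 256 μg/mL: ≥ 2 μg/mL — Resistant
Chloramphenicol: 0.03 μg/mL is ≤ 4 μg/mL ⇒ susceptible
Ceftriaxone 32 μg/mL: ≥ 16 μg/mL ⇒ R
Colistin 0.03 μg/mL: ≤ 0.12 μg/mL ⇒ Susceptible
Ampicillin (17 mm) ≥ 15 mm ⇒ Susceptible
Meropenem: 25 mm is in 25–26 mm → I
Daptomycin (27 mm) ≥ 27 mm — S
Ertapenem (12 mm) ≤ 18 mm → resistant
Doxycycline (16 μg/mL) = 16 μg/mL — Intermediate

R, S, R, S, S, I, S, R, I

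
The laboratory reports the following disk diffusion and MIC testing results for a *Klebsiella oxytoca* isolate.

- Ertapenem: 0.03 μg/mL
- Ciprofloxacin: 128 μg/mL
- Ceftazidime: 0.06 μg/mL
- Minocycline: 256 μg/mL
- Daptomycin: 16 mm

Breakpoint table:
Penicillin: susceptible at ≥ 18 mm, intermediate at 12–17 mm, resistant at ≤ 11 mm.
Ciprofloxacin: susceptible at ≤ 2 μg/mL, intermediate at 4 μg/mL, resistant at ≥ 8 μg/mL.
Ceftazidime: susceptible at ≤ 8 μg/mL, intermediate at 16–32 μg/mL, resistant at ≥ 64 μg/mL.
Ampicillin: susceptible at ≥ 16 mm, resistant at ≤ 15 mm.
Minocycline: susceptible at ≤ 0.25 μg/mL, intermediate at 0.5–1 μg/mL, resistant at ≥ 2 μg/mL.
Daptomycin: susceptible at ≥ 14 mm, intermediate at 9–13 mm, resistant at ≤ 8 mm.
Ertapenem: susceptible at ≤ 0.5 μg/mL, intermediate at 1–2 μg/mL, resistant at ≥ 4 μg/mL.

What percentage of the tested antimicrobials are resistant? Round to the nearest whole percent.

40%

Ertapenem: 0.03 μg/mL is ≤ 0.5 μg/mL → S
Ciprofloxacin: 128 μg/mL is ≥ 8 μg/mL → R
Ceftazidime (0.06 μg/mL) ≤ 8 μg/mL → S
Minocycline: 256 μg/mL is ≥ 2 μg/mL → R
Daptomycin 16 mm: ≥ 14 mm — S
Resistant: 2/5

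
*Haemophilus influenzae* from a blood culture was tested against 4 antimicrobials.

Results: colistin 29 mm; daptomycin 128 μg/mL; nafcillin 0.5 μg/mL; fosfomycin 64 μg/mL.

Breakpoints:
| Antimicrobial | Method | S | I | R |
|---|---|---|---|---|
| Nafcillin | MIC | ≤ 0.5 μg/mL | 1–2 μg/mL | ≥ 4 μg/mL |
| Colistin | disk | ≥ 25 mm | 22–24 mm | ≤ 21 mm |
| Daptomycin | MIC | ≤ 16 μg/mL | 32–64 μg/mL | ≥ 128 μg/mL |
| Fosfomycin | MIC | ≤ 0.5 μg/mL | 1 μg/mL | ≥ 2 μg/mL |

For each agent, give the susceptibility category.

Colistin 29 mm: ≥ 25 mm — Susceptible
Daptomycin (128 μg/mL) ≥ 128 μg/mL ⇒ R
Nafcillin 0.5 μg/mL: ≤ 0.5 μg/mL ⇒ S
Fosfomycin (64 μg/mL) ≥ 2 μg/mL → R

S, R, S, R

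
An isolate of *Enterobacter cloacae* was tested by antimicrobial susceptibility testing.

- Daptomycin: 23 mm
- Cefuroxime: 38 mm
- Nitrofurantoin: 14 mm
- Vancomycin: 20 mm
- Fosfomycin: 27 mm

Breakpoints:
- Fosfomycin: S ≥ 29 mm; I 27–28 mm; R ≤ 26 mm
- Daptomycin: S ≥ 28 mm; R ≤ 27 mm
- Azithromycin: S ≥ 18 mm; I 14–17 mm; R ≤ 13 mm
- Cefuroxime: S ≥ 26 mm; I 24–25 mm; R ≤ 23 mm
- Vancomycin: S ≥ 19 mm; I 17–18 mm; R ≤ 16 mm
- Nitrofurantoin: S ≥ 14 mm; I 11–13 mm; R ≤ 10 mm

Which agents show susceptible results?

cefuroxime, nitrofurantoin, vancomycin

Daptomycin 23 mm: ≤ 27 mm → resistant
Cefuroxime (38 mm) ≥ 26 mm — susceptible
Nitrofurantoin: 14 mm is ≥ 14 mm ⇒ S
Vancomycin (20 mm) ≥ 19 mm — susceptible
Fosfomycin 27 mm: in 27–28 mm — Intermediate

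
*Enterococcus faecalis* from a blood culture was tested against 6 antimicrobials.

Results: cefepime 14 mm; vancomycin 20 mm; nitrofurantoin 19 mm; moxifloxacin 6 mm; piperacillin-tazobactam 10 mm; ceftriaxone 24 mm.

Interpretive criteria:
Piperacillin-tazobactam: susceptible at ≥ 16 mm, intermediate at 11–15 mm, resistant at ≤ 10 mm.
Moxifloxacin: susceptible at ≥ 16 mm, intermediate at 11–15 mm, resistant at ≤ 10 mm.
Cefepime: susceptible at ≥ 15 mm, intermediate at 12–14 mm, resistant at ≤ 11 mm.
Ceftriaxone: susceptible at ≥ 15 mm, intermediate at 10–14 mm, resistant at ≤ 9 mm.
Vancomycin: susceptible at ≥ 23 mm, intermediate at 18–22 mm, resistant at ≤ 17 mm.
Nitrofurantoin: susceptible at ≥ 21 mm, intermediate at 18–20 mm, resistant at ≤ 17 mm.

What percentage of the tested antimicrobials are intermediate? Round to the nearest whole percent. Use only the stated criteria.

50%

Cefepime 14 mm: in 12–14 mm — Intermediate
Vancomycin (20 mm) in 18–22 mm → Intermediate
Nitrofurantoin (19 mm) in 18–20 mm → Intermediate
Moxifloxacin (6 mm) ≤ 10 mm → R
Piperacillin-tazobactam: 10 mm is ≤ 10 mm → R
Ceftriaxone: 24 mm is ≥ 15 mm ⇒ S
Intermediate: 3/6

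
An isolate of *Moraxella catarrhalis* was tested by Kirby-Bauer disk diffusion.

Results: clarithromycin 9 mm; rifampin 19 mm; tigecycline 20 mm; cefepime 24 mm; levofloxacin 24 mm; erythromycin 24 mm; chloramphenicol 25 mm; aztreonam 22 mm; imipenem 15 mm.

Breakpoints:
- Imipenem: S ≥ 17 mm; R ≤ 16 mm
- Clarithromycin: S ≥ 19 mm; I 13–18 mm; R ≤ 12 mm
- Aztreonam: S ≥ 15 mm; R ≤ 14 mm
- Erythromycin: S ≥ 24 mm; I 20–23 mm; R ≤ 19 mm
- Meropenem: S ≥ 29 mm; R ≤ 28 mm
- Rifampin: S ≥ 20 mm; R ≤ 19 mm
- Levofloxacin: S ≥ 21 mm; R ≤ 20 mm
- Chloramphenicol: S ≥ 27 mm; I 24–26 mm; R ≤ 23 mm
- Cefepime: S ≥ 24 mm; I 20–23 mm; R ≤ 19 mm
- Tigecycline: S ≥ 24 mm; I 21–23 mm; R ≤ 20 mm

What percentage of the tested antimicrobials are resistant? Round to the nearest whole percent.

Clarithromycin 9 mm: ≤ 12 mm → R
Rifampin (19 mm) ≤ 19 mm → Resistant
Tigecycline: 20 mm is ≤ 20 mm ⇒ resistant
Cefepime 24 mm: ≥ 24 mm — S
Levofloxacin: 24 mm is ≥ 21 mm ⇒ Susceptible
Erythromycin (24 mm) ≥ 24 mm ⇒ susceptible
Chloramphenicol (25 mm) in 24–26 mm → intermediate
Aztreonam 22 mm: ≥ 15 mm → Susceptible
Imipenem 15 mm: ≤ 16 mm ⇒ resistant
Resistant: 4/9

44%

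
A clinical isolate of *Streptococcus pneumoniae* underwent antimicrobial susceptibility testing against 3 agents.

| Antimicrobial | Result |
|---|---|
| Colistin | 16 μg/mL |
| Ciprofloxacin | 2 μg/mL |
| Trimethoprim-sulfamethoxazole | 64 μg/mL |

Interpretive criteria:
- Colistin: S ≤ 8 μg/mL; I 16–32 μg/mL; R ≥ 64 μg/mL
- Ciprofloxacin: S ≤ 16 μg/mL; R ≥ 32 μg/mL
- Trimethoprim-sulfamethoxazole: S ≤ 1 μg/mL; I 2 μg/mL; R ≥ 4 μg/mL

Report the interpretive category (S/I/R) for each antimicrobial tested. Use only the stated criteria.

I, S, R

Colistin: 16 μg/mL is in 16–32 μg/mL ⇒ I
Ciprofloxacin (2 μg/mL) ≤ 16 μg/mL ⇒ susceptible
Trimethoprim-sulfamethoxazole: 64 μg/mL is ≥ 4 μg/mL → Resistant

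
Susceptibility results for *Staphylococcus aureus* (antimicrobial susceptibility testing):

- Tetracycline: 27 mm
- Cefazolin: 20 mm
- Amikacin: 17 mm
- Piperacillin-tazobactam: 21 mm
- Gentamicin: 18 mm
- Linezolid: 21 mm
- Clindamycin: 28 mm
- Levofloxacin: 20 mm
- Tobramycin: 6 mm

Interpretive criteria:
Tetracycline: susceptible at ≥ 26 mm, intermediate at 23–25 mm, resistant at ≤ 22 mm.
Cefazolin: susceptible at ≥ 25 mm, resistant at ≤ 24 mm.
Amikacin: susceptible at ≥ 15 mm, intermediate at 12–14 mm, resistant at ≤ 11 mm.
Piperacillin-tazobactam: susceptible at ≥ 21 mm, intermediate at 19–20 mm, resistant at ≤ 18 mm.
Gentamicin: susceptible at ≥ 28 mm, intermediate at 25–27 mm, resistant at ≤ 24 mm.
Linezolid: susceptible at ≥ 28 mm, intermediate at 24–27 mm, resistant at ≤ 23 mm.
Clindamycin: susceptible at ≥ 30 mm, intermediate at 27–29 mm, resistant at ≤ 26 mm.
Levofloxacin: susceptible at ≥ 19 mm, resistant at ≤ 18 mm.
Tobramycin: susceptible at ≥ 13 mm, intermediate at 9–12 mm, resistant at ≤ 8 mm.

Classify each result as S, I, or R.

Tetracycline: 27 mm is ≥ 26 mm → susceptible
Cefazolin 20 mm: ≤ 24 mm → resistant
Amikacin 17 mm: ≥ 15 mm ⇒ Susceptible
Piperacillin-tazobactam (21 mm) ≥ 21 mm ⇒ susceptible
Gentamicin 18 mm: ≤ 24 mm — Resistant
Linezolid: 21 mm is ≤ 23 mm — R
Clindamycin: 28 mm is in 27–29 mm → I
Levofloxacin (20 mm) ≥ 19 mm — Susceptible
Tobramycin: 6 mm is ≤ 8 mm ⇒ Resistant

S, R, S, S, R, R, I, S, R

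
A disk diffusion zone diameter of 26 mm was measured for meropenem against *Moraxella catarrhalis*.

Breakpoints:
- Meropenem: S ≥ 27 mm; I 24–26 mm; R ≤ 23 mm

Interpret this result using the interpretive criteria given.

Meropenem: 26 mm is in 24–26 mm ⇒ intermediate

Intermediate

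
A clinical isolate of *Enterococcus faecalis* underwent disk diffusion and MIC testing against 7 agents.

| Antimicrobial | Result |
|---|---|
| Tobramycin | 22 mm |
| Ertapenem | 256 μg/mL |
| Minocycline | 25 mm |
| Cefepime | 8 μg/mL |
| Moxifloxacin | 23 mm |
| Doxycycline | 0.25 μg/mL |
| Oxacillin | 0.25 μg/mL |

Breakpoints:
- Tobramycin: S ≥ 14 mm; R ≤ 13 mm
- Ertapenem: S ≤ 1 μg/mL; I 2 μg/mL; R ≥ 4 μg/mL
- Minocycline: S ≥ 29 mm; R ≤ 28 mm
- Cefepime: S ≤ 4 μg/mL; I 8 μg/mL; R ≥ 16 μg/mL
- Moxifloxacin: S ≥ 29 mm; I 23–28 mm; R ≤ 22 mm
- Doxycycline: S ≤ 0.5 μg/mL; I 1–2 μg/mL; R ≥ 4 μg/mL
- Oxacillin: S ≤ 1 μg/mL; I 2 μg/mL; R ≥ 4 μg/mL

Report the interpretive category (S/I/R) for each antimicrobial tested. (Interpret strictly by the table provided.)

S, R, R, I, I, S, S

Tobramycin (22 mm) ≥ 14 mm → susceptible
Ertapenem 256 μg/mL: ≥ 4 μg/mL ⇒ R
Minocycline 25 mm: ≤ 28 mm ⇒ R
Cefepime 8 μg/mL: = 8 μg/mL ⇒ intermediate
Moxifloxacin 23 mm: in 23–28 mm → Intermediate
Doxycycline (0.25 μg/mL) ≤ 0.5 μg/mL ⇒ susceptible
Oxacillin: 0.25 μg/mL is ≤ 1 μg/mL → S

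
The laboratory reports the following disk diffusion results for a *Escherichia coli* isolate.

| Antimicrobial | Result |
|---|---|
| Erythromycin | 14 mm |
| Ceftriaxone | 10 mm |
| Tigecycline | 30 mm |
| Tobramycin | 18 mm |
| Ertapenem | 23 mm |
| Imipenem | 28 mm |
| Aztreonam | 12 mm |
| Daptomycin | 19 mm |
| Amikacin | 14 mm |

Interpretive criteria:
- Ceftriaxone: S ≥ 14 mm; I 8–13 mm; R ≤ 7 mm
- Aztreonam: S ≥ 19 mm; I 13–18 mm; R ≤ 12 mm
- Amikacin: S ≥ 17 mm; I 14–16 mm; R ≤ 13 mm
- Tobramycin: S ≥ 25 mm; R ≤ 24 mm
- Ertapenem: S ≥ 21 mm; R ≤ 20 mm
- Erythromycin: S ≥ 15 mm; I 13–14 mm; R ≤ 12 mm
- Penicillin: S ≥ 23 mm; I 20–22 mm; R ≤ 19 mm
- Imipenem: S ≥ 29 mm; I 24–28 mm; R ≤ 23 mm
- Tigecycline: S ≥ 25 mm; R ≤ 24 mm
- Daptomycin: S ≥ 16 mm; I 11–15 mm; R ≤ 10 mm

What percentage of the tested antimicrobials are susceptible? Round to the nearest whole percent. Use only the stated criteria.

33%

Erythromycin (14 mm) in 13–14 mm — Intermediate
Ceftriaxone (10 mm) in 8–13 mm — Intermediate
Tigecycline: 30 mm is ≥ 25 mm → susceptible
Tobramycin: 18 mm is ≤ 24 mm ⇒ resistant
Ertapenem: 23 mm is ≥ 21 mm — Susceptible
Imipenem: 28 mm is in 24–28 mm ⇒ Intermediate
Aztreonam (12 mm) ≤ 12 mm — resistant
Daptomycin 19 mm: ≥ 16 mm — Susceptible
Amikacin: 14 mm is in 14–16 mm ⇒ Intermediate
Susceptible: 3/9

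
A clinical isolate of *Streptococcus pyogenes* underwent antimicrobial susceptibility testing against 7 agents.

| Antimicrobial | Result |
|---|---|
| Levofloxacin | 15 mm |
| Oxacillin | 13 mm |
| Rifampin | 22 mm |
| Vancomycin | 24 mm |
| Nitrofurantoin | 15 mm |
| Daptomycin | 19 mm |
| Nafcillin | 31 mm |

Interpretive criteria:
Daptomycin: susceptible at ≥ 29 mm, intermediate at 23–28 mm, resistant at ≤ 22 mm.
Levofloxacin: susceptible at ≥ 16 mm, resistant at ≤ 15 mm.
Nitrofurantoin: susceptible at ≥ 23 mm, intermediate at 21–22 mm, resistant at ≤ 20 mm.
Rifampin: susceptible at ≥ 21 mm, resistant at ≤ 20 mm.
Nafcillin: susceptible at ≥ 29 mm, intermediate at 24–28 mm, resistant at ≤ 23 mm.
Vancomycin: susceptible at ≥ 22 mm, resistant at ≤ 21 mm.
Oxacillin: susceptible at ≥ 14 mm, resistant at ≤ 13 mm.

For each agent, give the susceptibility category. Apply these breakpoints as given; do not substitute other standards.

Levofloxacin 15 mm: ≤ 15 mm ⇒ Resistant
Oxacillin (13 mm) ≤ 13 mm → Resistant
Rifampin (22 mm) ≥ 21 mm ⇒ S
Vancomycin (24 mm) ≥ 22 mm → susceptible
Nitrofurantoin (15 mm) ≤ 20 mm ⇒ resistant
Daptomycin: 19 mm is ≤ 22 mm ⇒ R
Nafcillin 31 mm: ≥ 29 mm — Susceptible

R, R, S, S, R, R, S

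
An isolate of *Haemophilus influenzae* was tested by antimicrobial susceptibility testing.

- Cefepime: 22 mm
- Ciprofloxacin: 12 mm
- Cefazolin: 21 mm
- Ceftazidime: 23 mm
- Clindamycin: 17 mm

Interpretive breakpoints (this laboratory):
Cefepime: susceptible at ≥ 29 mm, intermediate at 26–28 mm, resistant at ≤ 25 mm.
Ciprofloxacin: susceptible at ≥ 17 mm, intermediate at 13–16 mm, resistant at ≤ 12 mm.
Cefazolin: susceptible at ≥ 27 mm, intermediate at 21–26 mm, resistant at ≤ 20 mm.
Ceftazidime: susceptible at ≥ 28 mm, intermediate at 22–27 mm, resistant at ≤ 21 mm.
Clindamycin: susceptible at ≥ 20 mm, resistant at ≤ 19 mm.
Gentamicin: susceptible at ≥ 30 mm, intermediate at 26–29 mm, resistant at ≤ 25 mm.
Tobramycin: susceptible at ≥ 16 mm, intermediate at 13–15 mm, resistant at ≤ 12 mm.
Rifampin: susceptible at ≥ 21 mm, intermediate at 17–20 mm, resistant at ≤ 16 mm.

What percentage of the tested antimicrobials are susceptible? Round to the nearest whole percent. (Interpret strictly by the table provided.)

Cefepime 22 mm: ≤ 25 mm — resistant
Ciprofloxacin 12 mm: ≤ 12 mm → Resistant
Cefazolin (21 mm) in 21–26 mm → intermediate
Ceftazidime 23 mm: in 22–27 mm ⇒ I
Clindamycin: 17 mm is ≤ 19 mm → Resistant
Susceptible: 0/5

0%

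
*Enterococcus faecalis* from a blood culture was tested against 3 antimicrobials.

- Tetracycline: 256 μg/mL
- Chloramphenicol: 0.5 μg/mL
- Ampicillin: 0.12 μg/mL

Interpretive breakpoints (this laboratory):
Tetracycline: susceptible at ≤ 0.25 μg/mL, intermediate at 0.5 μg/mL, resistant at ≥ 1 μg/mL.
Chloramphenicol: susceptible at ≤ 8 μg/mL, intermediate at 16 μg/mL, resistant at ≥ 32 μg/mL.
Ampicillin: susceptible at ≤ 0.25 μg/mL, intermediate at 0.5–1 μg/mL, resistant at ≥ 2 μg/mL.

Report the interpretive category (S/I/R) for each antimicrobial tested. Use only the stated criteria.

R, S, S

Tetracycline: 256 μg/mL is ≥ 1 μg/mL ⇒ resistant
Chloramphenicol: 0.5 μg/mL is ≤ 8 μg/mL ⇒ S
Ampicillin 0.12 μg/mL: ≤ 0.25 μg/mL — S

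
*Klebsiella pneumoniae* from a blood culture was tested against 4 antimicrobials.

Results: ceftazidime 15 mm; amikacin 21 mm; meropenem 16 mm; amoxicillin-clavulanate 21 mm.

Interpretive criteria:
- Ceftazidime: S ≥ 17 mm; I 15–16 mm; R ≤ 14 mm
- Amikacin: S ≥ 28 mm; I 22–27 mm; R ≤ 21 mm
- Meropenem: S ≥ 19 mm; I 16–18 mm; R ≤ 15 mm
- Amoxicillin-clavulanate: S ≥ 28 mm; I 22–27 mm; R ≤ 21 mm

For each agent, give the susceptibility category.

I, R, I, R

Ceftazidime: 15 mm is in 15–16 mm ⇒ intermediate
Amikacin 21 mm: ≤ 21 mm ⇒ Resistant
Meropenem 16 mm: in 16–18 mm ⇒ intermediate
Amoxicillin-clavulanate (21 mm) ≤ 21 mm → resistant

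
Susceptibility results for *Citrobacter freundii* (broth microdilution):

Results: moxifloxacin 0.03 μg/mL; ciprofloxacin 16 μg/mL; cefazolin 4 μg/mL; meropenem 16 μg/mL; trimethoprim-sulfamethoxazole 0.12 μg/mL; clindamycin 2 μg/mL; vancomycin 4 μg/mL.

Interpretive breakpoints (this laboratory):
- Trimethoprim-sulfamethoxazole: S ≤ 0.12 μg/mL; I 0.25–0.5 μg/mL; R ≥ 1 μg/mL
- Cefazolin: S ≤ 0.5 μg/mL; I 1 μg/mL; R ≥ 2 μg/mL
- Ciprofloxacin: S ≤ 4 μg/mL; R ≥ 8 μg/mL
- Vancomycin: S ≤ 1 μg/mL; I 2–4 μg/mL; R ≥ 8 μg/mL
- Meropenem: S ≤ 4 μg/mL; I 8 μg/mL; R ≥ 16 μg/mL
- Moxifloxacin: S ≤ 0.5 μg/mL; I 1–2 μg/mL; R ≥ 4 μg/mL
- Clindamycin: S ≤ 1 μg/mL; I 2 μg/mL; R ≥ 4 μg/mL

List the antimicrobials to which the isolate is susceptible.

Moxifloxacin (0.03 μg/mL) ≤ 0.5 μg/mL — S
Ciprofloxacin (16 μg/mL) ≥ 8 μg/mL ⇒ resistant
Cefazolin (4 μg/mL) ≥ 2 μg/mL → resistant
Meropenem: 16 μg/mL is ≥ 16 μg/mL → R
Trimethoprim-sulfamethoxazole 0.12 μg/mL: ≤ 0.12 μg/mL — S
Clindamycin (2 μg/mL) = 2 μg/mL — Intermediate
Vancomycin 4 μg/mL: in 2–4 μg/mL → Intermediate

moxifloxacin, trimethoprim-sulfamethoxazole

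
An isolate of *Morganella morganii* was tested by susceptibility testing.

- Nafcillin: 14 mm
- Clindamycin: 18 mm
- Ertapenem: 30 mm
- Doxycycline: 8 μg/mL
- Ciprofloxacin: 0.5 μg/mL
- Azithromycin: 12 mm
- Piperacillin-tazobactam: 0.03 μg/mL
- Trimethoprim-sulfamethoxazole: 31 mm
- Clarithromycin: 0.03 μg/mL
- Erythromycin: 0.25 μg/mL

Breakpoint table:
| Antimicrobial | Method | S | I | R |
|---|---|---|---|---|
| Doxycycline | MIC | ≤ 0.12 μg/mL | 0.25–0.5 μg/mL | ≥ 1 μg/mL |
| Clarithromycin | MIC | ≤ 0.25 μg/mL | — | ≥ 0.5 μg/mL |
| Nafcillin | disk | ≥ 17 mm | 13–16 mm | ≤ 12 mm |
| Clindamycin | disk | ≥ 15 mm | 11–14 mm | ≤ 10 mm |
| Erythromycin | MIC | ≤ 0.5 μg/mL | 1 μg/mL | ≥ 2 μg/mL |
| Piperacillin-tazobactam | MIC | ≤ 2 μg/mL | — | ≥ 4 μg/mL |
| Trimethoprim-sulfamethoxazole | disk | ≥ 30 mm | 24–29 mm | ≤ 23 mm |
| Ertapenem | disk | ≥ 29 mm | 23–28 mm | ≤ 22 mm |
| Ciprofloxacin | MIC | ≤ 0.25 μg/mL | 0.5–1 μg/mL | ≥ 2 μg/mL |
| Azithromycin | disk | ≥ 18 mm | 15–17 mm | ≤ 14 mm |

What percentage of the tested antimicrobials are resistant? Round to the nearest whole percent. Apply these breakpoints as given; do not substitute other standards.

20%

Nafcillin: 14 mm is in 13–16 mm → I
Clindamycin: 18 mm is ≥ 15 mm — Susceptible
Ertapenem: 30 mm is ≥ 29 mm ⇒ Susceptible
Doxycycline (8 μg/mL) ≥ 1 μg/mL ⇒ resistant
Ciprofloxacin (0.5 μg/mL) in 0.5–1 μg/mL → Intermediate
Azithromycin 12 mm: ≤ 14 mm ⇒ R
Piperacillin-tazobactam (0.03 μg/mL) ≤ 2 μg/mL — S
Trimethoprim-sulfamethoxazole 31 mm: ≥ 30 mm — susceptible
Clarithromycin 0.03 μg/mL: ≤ 0.25 μg/mL — S
Erythromycin: 0.25 μg/mL is ≤ 0.5 μg/mL ⇒ S
Resistant: 2/10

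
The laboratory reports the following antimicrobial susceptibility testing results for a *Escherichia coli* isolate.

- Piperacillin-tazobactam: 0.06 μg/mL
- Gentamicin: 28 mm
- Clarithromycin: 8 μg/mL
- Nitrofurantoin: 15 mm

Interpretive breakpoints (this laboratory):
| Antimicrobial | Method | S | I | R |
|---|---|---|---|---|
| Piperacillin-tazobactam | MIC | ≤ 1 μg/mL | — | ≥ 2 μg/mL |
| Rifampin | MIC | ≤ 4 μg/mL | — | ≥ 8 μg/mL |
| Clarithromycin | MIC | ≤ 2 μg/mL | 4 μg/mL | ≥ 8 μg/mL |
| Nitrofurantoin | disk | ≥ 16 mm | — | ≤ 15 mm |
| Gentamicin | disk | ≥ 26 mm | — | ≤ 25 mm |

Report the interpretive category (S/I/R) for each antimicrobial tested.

Piperacillin-tazobactam 0.06 μg/mL: ≤ 1 μg/mL ⇒ susceptible
Gentamicin (28 mm) ≥ 26 mm — S
Clarithromycin 8 μg/mL: ≥ 8 μg/mL → resistant
Nitrofurantoin (15 mm) ≤ 15 mm — resistant

S, S, R, R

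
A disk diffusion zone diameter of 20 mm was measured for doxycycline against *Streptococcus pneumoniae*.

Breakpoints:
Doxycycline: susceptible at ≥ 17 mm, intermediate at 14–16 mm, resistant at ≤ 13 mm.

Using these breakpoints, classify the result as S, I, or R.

Doxycycline (20 mm) ≥ 17 mm → S

S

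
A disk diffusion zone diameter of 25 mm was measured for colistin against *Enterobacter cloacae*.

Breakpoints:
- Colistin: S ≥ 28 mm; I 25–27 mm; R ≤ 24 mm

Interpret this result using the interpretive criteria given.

I

Colistin 25 mm: in 25–27 mm ⇒ intermediate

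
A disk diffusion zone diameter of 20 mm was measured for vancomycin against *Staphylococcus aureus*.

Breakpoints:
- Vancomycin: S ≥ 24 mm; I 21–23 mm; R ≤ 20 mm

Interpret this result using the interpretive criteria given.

Vancomycin 20 mm: ≤ 20 mm — resistant

Resistant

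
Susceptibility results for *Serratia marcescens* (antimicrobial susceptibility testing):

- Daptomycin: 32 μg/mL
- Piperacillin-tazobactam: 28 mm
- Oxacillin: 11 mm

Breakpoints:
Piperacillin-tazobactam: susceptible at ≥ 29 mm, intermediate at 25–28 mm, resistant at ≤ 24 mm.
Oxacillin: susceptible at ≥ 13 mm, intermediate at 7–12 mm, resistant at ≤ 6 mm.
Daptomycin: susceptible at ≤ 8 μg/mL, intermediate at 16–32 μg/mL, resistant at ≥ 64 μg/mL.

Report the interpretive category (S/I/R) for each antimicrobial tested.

Daptomycin (32 μg/mL) in 16–32 μg/mL — Intermediate
Piperacillin-tazobactam (28 mm) in 25–28 mm ⇒ intermediate
Oxacillin: 11 mm is in 7–12 mm → Intermediate

I, I, I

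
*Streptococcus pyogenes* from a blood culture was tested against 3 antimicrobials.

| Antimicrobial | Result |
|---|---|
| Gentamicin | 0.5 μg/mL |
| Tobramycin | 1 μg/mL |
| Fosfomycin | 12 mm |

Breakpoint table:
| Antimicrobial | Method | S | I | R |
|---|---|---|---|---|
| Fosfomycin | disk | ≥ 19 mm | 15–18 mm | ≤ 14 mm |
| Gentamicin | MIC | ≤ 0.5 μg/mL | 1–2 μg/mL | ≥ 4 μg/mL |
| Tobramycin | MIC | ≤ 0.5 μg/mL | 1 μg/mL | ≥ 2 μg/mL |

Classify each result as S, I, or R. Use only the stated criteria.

Gentamicin (0.5 μg/mL) ≤ 0.5 μg/mL → Susceptible
Tobramycin 1 μg/mL: = 1 μg/mL ⇒ intermediate
Fosfomycin 12 mm: ≤ 14 mm — resistant

S, I, R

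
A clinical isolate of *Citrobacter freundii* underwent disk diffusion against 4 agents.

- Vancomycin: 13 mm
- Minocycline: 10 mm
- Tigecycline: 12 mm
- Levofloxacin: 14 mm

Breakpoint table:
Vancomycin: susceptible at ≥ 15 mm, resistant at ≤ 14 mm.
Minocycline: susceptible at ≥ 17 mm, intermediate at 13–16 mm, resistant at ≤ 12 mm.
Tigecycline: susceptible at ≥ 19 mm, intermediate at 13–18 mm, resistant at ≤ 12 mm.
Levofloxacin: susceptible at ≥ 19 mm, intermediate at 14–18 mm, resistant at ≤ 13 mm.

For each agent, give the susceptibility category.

R, R, R, I

Vancomycin 13 mm: ≤ 14 mm ⇒ Resistant
Minocycline (10 mm) ≤ 12 mm → resistant
Tigecycline 12 mm: ≤ 12 mm — Resistant
Levofloxacin: 14 mm is in 14–18 mm → Intermediate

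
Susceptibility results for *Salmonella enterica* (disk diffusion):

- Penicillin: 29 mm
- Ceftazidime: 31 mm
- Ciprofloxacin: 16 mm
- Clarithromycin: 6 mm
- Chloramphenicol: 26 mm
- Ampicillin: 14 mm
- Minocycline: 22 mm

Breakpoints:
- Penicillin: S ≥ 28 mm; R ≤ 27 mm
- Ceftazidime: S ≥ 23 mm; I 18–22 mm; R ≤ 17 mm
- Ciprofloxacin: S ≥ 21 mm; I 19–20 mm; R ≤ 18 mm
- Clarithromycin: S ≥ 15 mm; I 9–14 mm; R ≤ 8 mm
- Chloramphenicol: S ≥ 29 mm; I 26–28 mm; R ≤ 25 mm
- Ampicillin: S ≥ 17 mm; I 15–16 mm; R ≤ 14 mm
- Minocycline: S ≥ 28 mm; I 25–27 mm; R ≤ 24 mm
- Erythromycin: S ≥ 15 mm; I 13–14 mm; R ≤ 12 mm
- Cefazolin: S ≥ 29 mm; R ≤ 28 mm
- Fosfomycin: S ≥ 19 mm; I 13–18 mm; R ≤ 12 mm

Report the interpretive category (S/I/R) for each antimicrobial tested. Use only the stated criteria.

Penicillin 29 mm: ≥ 28 mm ⇒ S
Ceftazidime (31 mm) ≥ 23 mm → S
Ciprofloxacin 16 mm: ≤ 18 mm — resistant
Clarithromycin (6 mm) ≤ 8 mm ⇒ resistant
Chloramphenicol (26 mm) in 26–28 mm — Intermediate
Ampicillin (14 mm) ≤ 14 mm → R
Minocycline: 22 mm is ≤ 24 mm ⇒ R

S, S, R, R, I, R, R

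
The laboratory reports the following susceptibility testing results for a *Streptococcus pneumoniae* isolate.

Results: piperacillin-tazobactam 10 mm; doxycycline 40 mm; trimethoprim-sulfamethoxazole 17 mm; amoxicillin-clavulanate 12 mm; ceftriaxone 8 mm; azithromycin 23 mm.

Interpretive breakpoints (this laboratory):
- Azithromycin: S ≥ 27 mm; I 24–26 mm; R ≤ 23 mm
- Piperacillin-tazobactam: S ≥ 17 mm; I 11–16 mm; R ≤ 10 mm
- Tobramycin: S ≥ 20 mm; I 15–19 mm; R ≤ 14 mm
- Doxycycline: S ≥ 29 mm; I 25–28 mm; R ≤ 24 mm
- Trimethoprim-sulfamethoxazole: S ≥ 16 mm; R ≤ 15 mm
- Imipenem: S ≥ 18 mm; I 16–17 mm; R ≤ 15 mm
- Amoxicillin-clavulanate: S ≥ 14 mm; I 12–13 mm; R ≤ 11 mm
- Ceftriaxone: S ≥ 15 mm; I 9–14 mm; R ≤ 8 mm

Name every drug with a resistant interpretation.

piperacillin-tazobactam, ceftriaxone, azithromycin

Piperacillin-tazobactam 10 mm: ≤ 10 mm — Resistant
Doxycycline: 40 mm is ≥ 29 mm → S
Trimethoprim-sulfamethoxazole 17 mm: ≥ 16 mm — susceptible
Amoxicillin-clavulanate (12 mm) in 12–13 mm — Intermediate
Ceftriaxone: 8 mm is ≤ 8 mm ⇒ resistant
Azithromycin: 23 mm is ≤ 23 mm → resistant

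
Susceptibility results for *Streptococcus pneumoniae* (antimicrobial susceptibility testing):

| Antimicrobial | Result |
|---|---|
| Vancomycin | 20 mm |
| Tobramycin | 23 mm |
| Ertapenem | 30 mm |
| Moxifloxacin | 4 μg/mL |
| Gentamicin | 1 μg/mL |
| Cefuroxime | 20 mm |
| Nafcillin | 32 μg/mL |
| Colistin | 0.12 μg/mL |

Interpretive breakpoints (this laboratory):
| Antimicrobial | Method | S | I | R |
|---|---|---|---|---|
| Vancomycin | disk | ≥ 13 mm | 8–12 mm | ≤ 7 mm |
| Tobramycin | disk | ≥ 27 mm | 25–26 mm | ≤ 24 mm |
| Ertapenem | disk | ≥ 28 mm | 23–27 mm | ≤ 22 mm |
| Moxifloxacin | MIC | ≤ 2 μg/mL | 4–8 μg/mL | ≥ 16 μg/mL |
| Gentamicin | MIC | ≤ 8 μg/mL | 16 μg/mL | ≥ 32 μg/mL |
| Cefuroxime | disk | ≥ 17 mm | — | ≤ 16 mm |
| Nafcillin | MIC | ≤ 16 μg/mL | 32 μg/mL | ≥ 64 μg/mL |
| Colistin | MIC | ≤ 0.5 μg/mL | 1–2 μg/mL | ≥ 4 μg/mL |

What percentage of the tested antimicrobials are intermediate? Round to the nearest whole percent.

Vancomycin: 20 mm is ≥ 13 mm — S
Tobramycin (23 mm) ≤ 24 mm → resistant
Ertapenem 30 mm: ≥ 28 mm → susceptible
Moxifloxacin 4 μg/mL: in 4–8 μg/mL ⇒ Intermediate
Gentamicin: 1 μg/mL is ≤ 8 μg/mL — Susceptible
Cefuroxime 20 mm: ≥ 17 mm ⇒ Susceptible
Nafcillin (32 μg/mL) = 32 μg/mL ⇒ I
Colistin (0.12 μg/mL) ≤ 0.5 μg/mL ⇒ S
Intermediate: 2/8

25%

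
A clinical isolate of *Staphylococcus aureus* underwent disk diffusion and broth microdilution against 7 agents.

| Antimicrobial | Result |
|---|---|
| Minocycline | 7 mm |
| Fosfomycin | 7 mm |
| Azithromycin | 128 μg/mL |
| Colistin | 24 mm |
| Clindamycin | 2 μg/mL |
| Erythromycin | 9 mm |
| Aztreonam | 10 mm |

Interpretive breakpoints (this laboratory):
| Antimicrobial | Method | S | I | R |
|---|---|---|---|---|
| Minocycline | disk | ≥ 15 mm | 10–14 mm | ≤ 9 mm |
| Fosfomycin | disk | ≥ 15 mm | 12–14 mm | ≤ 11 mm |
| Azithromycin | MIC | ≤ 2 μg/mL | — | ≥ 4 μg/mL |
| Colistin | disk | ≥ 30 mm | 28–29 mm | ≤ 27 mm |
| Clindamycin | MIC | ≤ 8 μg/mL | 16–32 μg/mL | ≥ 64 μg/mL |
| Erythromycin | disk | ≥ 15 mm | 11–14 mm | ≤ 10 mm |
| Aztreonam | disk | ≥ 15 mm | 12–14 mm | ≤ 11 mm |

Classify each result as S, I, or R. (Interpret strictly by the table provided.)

R, R, R, R, S, R, R

Minocycline 7 mm: ≤ 9 mm — R
Fosfomycin (7 mm) ≤ 11 mm ⇒ Resistant
Azithromycin (128 μg/mL) ≥ 4 μg/mL ⇒ R
Colistin: 24 mm is ≤ 27 mm — Resistant
Clindamycin: 2 μg/mL is ≤ 8 μg/mL → S
Erythromycin (9 mm) ≤ 10 mm — R
Aztreonam: 10 mm is ≤ 11 mm — Resistant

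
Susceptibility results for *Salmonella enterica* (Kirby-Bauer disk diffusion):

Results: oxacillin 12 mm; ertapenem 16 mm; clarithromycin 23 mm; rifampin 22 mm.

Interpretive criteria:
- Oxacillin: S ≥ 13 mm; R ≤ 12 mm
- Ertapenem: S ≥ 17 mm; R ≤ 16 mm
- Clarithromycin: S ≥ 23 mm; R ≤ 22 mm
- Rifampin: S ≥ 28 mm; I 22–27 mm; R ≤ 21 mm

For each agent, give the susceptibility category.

R, R, S, I

Oxacillin (12 mm) ≤ 12 mm — R
Ertapenem: 16 mm is ≤ 16 mm → resistant
Clarithromycin (23 mm) ≥ 23 mm — susceptible
Rifampin 22 mm: in 22–27 mm — I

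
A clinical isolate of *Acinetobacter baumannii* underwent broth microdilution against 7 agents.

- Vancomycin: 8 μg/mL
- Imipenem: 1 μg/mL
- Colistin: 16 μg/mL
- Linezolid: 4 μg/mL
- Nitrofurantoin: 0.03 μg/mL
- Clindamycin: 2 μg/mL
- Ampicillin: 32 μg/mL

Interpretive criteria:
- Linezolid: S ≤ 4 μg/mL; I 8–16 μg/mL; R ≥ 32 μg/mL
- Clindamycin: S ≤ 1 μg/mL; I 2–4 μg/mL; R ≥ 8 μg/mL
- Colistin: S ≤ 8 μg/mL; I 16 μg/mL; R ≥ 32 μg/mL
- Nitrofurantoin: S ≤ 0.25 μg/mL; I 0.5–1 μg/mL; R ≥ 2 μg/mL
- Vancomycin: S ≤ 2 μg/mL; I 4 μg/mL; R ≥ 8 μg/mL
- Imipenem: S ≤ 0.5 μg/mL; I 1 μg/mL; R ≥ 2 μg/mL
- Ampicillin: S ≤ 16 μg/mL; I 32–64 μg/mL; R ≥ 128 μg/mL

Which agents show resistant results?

Vancomycin: 8 μg/mL is ≥ 8 μg/mL ⇒ Resistant
Imipenem: 1 μg/mL is = 1 μg/mL — intermediate
Colistin: 16 μg/mL is = 16 μg/mL ⇒ intermediate
Linezolid: 4 μg/mL is ≤ 4 μg/mL → Susceptible
Nitrofurantoin 0.03 μg/mL: ≤ 0.25 μg/mL ⇒ susceptible
Clindamycin (2 μg/mL) in 2–4 μg/mL ⇒ Intermediate
Ampicillin 32 μg/mL: in 32–64 μg/mL → Intermediate

vancomycin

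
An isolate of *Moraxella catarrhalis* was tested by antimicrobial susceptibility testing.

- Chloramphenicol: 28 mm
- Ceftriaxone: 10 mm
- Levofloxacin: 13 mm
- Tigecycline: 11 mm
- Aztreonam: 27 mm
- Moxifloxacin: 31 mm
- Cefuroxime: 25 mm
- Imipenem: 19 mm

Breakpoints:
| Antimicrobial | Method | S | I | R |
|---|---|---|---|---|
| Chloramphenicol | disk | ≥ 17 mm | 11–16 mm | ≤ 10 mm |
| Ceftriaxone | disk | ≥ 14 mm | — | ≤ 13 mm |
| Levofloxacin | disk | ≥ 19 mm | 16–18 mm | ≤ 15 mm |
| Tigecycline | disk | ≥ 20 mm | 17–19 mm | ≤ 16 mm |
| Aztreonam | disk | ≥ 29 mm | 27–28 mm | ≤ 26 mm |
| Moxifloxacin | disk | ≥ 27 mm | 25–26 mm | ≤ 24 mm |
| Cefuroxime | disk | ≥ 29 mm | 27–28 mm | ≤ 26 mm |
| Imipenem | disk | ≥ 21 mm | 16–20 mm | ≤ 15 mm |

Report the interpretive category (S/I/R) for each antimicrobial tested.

S, R, R, R, I, S, R, I

Chloramphenicol 28 mm: ≥ 17 mm — Susceptible
Ceftriaxone 10 mm: ≤ 13 mm ⇒ resistant
Levofloxacin (13 mm) ≤ 15 mm — resistant
Tigecycline: 11 mm is ≤ 16 mm — R
Aztreonam: 27 mm is in 27–28 mm → I
Moxifloxacin 31 mm: ≥ 27 mm — S
Cefuroxime 25 mm: ≤ 26 mm — resistant
Imipenem 19 mm: in 16–20 mm ⇒ I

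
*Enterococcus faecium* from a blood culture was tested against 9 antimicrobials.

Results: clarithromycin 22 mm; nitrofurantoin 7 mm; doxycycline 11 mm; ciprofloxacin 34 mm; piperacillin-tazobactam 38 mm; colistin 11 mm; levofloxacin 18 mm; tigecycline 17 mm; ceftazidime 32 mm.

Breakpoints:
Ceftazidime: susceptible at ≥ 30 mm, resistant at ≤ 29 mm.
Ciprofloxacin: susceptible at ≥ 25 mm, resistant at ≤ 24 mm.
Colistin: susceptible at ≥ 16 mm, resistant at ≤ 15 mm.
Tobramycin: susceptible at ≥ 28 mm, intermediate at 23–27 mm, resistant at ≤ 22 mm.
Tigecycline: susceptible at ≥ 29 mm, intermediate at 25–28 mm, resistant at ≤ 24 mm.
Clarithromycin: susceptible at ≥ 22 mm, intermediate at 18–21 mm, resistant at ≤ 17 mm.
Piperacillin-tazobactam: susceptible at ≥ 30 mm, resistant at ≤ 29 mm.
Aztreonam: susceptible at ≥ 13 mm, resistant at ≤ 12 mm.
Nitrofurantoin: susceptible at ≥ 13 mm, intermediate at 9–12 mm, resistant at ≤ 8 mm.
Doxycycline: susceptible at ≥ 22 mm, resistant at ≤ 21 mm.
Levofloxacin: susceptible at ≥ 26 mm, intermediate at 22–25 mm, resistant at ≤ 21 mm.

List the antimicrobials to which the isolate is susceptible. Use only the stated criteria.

clarithromycin, ciprofloxacin, piperacillin-tazobactam, ceftazidime

Clarithromycin: 22 mm is ≥ 22 mm → Susceptible
Nitrofurantoin (7 mm) ≤ 8 mm → resistant
Doxycycline (11 mm) ≤ 21 mm ⇒ Resistant
Ciprofloxacin: 34 mm is ≥ 25 mm ⇒ susceptible
Piperacillin-tazobactam: 38 mm is ≥ 30 mm — Susceptible
Colistin: 11 mm is ≤ 15 mm → Resistant
Levofloxacin (18 mm) ≤ 21 mm — resistant
Tigecycline (17 mm) ≤ 24 mm → Resistant
Ceftazidime (32 mm) ≥ 30 mm — Susceptible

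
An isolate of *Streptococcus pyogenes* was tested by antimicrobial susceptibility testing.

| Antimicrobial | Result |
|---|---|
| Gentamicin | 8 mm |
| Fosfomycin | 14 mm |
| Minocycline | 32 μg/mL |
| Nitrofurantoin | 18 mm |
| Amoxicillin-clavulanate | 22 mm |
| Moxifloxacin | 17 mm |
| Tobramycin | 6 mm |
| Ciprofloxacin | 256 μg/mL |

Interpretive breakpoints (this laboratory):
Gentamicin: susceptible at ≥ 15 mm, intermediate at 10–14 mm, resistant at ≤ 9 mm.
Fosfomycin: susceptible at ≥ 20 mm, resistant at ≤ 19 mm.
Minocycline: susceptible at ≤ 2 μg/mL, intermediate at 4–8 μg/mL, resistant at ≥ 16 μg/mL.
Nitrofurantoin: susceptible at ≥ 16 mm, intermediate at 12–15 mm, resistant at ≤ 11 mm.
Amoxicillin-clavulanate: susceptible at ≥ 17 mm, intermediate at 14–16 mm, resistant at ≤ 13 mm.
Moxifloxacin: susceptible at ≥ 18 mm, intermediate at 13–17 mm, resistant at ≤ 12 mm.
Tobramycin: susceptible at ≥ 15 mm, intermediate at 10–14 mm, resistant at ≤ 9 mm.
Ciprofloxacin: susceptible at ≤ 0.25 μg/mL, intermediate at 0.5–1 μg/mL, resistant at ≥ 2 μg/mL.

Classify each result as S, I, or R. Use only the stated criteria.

Gentamicin 8 mm: ≤ 9 mm — R
Fosfomycin (14 mm) ≤ 19 mm — resistant
Minocycline: 32 μg/mL is ≥ 16 μg/mL → R
Nitrofurantoin (18 mm) ≥ 16 mm — Susceptible
Amoxicillin-clavulanate 22 mm: ≥ 17 mm — S
Moxifloxacin 17 mm: in 13–17 mm → intermediate
Tobramycin (6 mm) ≤ 9 mm — resistant
Ciprofloxacin: 256 μg/mL is ≥ 2 μg/mL → R

R, R, R, S, S, I, R, R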